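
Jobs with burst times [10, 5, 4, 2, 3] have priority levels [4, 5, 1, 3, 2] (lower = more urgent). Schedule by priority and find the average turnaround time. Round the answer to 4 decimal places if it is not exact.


Sort by priority (ascending = highest first):
Order: [(1, 4), (2, 3), (3, 2), (4, 10), (5, 5)]
Completion times:
  Priority 1, burst=4, C=4
  Priority 2, burst=3, C=7
  Priority 3, burst=2, C=9
  Priority 4, burst=10, C=19
  Priority 5, burst=5, C=24
Average turnaround = 63/5 = 12.6

12.6


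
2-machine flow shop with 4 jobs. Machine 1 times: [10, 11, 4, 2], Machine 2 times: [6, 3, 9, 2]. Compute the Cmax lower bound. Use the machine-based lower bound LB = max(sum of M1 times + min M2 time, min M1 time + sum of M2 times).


LB1 = sum(M1 times) + min(M2 times) = 27 + 2 = 29
LB2 = min(M1 times) + sum(M2 times) = 2 + 20 = 22
Lower bound = max(LB1, LB2) = max(29, 22) = 29

29


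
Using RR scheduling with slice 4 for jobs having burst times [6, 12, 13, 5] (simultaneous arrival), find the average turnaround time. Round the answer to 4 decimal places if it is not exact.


Time quantum = 4
Execution trace:
  J1 runs 4 units, time = 4
  J2 runs 4 units, time = 8
  J3 runs 4 units, time = 12
  J4 runs 4 units, time = 16
  J1 runs 2 units, time = 18
  J2 runs 4 units, time = 22
  J3 runs 4 units, time = 26
  J4 runs 1 units, time = 27
  J2 runs 4 units, time = 31
  J3 runs 4 units, time = 35
  J3 runs 1 units, time = 36
Finish times: [18, 31, 36, 27]
Average turnaround = 112/4 = 28.0

28.0


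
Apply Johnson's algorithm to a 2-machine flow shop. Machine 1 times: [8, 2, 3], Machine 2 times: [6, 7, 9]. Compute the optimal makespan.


Apply Johnson's rule:
  Group 1 (a <= b): [(2, 2, 7), (3, 3, 9)]
  Group 2 (a > b): [(1, 8, 6)]
Optimal job order: [2, 3, 1]
Schedule:
  Job 2: M1 done at 2, M2 done at 9
  Job 3: M1 done at 5, M2 done at 18
  Job 1: M1 done at 13, M2 done at 24
Makespan = 24

24


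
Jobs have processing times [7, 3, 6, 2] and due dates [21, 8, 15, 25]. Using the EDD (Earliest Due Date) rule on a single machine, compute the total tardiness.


Sort by due date (EDD order): [(3, 8), (6, 15), (7, 21), (2, 25)]
Compute completion times and tardiness:
  Job 1: p=3, d=8, C=3, tardiness=max(0,3-8)=0
  Job 2: p=6, d=15, C=9, tardiness=max(0,9-15)=0
  Job 3: p=7, d=21, C=16, tardiness=max(0,16-21)=0
  Job 4: p=2, d=25, C=18, tardiness=max(0,18-25)=0
Total tardiness = 0

0


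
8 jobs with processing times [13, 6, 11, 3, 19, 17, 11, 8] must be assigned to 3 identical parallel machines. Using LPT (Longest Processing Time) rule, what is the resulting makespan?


Sort jobs in decreasing order (LPT): [19, 17, 13, 11, 11, 8, 6, 3]
Assign each job to the least loaded machine:
  Machine 1: jobs [19, 8, 3], load = 30
  Machine 2: jobs [17, 11], load = 28
  Machine 3: jobs [13, 11, 6], load = 30
Makespan = max load = 30

30


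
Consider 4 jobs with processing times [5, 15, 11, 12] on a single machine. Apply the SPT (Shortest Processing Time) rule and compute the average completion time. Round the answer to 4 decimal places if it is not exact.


Sort jobs by processing time (SPT order): [5, 11, 12, 15]
Compute completion times sequentially:
  Job 1: processing = 5, completes at 5
  Job 2: processing = 11, completes at 16
  Job 3: processing = 12, completes at 28
  Job 4: processing = 15, completes at 43
Sum of completion times = 92
Average completion time = 92/4 = 23.0

23.0


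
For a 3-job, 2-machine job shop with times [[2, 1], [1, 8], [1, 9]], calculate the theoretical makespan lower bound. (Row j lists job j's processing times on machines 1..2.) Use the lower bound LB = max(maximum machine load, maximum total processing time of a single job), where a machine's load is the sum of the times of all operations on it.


Machine loads:
  Machine 1: 2 + 1 + 1 = 4
  Machine 2: 1 + 8 + 9 = 18
Max machine load = 18
Job totals:
  Job 1: 3
  Job 2: 9
  Job 3: 10
Max job total = 10
Lower bound = max(18, 10) = 18

18


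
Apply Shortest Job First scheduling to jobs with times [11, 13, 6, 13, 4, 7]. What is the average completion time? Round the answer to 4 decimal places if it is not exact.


SJF order (ascending): [4, 6, 7, 11, 13, 13]
Completion times:
  Job 1: burst=4, C=4
  Job 2: burst=6, C=10
  Job 3: burst=7, C=17
  Job 4: burst=11, C=28
  Job 5: burst=13, C=41
  Job 6: burst=13, C=54
Average completion = 154/6 = 25.6667

25.6667


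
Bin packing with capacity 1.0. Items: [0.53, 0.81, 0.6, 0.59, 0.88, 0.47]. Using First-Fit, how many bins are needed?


Place items sequentially using First-Fit:
  Item 0.53 -> new Bin 1
  Item 0.81 -> new Bin 2
  Item 0.6 -> new Bin 3
  Item 0.59 -> new Bin 4
  Item 0.88 -> new Bin 5
  Item 0.47 -> Bin 1 (now 1.0)
Total bins used = 5

5


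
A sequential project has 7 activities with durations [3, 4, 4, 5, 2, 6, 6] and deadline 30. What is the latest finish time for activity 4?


LF(activity 4) = deadline - sum of successor durations
Successors: activities 5 through 7 with durations [2, 6, 6]
Sum of successor durations = 14
LF = 30 - 14 = 16

16


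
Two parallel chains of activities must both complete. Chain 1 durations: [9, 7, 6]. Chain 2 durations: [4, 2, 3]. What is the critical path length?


Path A total = 9 + 7 + 6 = 22
Path B total = 4 + 2 + 3 = 9
Critical path = longest path = max(22, 9) = 22

22


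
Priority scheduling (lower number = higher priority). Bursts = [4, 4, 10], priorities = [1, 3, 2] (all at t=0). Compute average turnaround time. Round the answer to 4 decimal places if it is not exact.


Sort by priority (ascending = highest first):
Order: [(1, 4), (2, 10), (3, 4)]
Completion times:
  Priority 1, burst=4, C=4
  Priority 2, burst=10, C=14
  Priority 3, burst=4, C=18
Average turnaround = 36/3 = 12.0

12.0


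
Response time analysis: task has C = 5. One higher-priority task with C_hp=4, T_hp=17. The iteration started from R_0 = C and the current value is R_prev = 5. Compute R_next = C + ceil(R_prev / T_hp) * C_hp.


R_next = C + ceil(R_prev / T_hp) * C_hp
ceil(5 / 17) = ceil(0.2941) = 1
Interference = 1 * 4 = 4
R_next = 5 + 4 = 9

9


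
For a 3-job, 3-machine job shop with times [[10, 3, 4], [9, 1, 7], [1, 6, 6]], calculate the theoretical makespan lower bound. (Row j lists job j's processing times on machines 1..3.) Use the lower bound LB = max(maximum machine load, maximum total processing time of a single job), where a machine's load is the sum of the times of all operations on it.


Machine loads:
  Machine 1: 10 + 9 + 1 = 20
  Machine 2: 3 + 1 + 6 = 10
  Machine 3: 4 + 7 + 6 = 17
Max machine load = 20
Job totals:
  Job 1: 17
  Job 2: 17
  Job 3: 13
Max job total = 17
Lower bound = max(20, 17) = 20

20


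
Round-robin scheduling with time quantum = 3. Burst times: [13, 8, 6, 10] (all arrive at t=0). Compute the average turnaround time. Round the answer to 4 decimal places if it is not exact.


Time quantum = 3
Execution trace:
  J1 runs 3 units, time = 3
  J2 runs 3 units, time = 6
  J3 runs 3 units, time = 9
  J4 runs 3 units, time = 12
  J1 runs 3 units, time = 15
  J2 runs 3 units, time = 18
  J3 runs 3 units, time = 21
  J4 runs 3 units, time = 24
  J1 runs 3 units, time = 27
  J2 runs 2 units, time = 29
  J4 runs 3 units, time = 32
  J1 runs 3 units, time = 35
  J4 runs 1 units, time = 36
  J1 runs 1 units, time = 37
Finish times: [37, 29, 21, 36]
Average turnaround = 123/4 = 30.75

30.75


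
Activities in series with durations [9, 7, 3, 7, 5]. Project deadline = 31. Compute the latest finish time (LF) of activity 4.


LF(activity 4) = deadline - sum of successor durations
Successors: activities 5 through 5 with durations [5]
Sum of successor durations = 5
LF = 31 - 5 = 26

26


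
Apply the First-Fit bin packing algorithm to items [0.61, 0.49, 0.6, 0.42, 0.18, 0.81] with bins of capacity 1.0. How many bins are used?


Place items sequentially using First-Fit:
  Item 0.61 -> new Bin 1
  Item 0.49 -> new Bin 2
  Item 0.6 -> new Bin 3
  Item 0.42 -> Bin 2 (now 0.91)
  Item 0.18 -> Bin 1 (now 0.79)
  Item 0.81 -> new Bin 4
Total bins used = 4

4


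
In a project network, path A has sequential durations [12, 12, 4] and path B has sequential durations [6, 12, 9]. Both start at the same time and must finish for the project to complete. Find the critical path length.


Path A total = 12 + 12 + 4 = 28
Path B total = 6 + 12 + 9 = 27
Critical path = longest path = max(28, 27) = 28

28


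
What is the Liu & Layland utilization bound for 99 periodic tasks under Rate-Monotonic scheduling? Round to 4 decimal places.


Compute 2^(1/99) = 1.0070260544
Subtract 1: 1.0070260544 - 1 = 0.0070260544
Multiply by n: 99 * 0.0070260544 = 0.6955793856
Round to 4 dp: 0.6956

0.6956


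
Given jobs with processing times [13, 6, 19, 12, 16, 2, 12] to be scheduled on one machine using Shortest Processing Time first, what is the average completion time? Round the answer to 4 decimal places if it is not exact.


Sort jobs by processing time (SPT order): [2, 6, 12, 12, 13, 16, 19]
Compute completion times sequentially:
  Job 1: processing = 2, completes at 2
  Job 2: processing = 6, completes at 8
  Job 3: processing = 12, completes at 20
  Job 4: processing = 12, completes at 32
  Job 5: processing = 13, completes at 45
  Job 6: processing = 16, completes at 61
  Job 7: processing = 19, completes at 80
Sum of completion times = 248
Average completion time = 248/7 = 35.4286

35.4286


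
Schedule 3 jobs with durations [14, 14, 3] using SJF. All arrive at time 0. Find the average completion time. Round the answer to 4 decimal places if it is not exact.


SJF order (ascending): [3, 14, 14]
Completion times:
  Job 1: burst=3, C=3
  Job 2: burst=14, C=17
  Job 3: burst=14, C=31
Average completion = 51/3 = 17.0

17.0


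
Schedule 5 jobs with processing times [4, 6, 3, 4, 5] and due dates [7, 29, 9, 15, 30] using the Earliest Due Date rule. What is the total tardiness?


Sort by due date (EDD order): [(4, 7), (3, 9), (4, 15), (6, 29), (5, 30)]
Compute completion times and tardiness:
  Job 1: p=4, d=7, C=4, tardiness=max(0,4-7)=0
  Job 2: p=3, d=9, C=7, tardiness=max(0,7-9)=0
  Job 3: p=4, d=15, C=11, tardiness=max(0,11-15)=0
  Job 4: p=6, d=29, C=17, tardiness=max(0,17-29)=0
  Job 5: p=5, d=30, C=22, tardiness=max(0,22-30)=0
Total tardiness = 0

0


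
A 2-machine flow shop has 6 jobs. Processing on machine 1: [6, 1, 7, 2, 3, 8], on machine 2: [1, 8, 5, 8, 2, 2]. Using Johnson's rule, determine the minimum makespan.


Apply Johnson's rule:
  Group 1 (a <= b): [(2, 1, 8), (4, 2, 8)]
  Group 2 (a > b): [(3, 7, 5), (5, 3, 2), (6, 8, 2), (1, 6, 1)]
Optimal job order: [2, 4, 3, 5, 6, 1]
Schedule:
  Job 2: M1 done at 1, M2 done at 9
  Job 4: M1 done at 3, M2 done at 17
  Job 3: M1 done at 10, M2 done at 22
  Job 5: M1 done at 13, M2 done at 24
  Job 6: M1 done at 21, M2 done at 26
  Job 1: M1 done at 27, M2 done at 28
Makespan = 28

28


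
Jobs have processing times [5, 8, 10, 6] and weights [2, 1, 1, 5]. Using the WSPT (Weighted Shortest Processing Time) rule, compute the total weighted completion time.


Compute p/w ratios and sort ascending (WSPT): [(6, 5), (5, 2), (8, 1), (10, 1)]
Compute weighted completion times:
  Job (p=6,w=5): C=6, w*C=5*6=30
  Job (p=5,w=2): C=11, w*C=2*11=22
  Job (p=8,w=1): C=19, w*C=1*19=19
  Job (p=10,w=1): C=29, w*C=1*29=29
Total weighted completion time = 100

100


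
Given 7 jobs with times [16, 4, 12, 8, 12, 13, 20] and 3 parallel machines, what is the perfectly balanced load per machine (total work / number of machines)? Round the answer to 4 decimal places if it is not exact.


Total processing time = 16 + 4 + 12 + 8 + 12 + 13 + 20 = 85
Number of machines = 3
Ideal balanced load = 85 / 3 = 28.3333

28.3333


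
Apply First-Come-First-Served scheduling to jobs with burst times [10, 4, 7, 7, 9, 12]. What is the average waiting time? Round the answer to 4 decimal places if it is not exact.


FCFS order (as given): [10, 4, 7, 7, 9, 12]
Waiting times:
  Job 1: wait = 0
  Job 2: wait = 10
  Job 3: wait = 14
  Job 4: wait = 21
  Job 5: wait = 28
  Job 6: wait = 37
Sum of waiting times = 110
Average waiting time = 110/6 = 18.3333

18.3333


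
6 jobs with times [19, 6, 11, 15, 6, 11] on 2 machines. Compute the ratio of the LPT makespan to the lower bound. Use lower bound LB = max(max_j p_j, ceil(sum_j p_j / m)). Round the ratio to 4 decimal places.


LPT order: [19, 15, 11, 11, 6, 6]
Machine loads after assignment: [36, 32]
LPT makespan = 36
Lower bound = max(max_job, ceil(total/2)) = max(19, 34) = 34
Ratio = 36 / 34 = 1.0588

1.0588


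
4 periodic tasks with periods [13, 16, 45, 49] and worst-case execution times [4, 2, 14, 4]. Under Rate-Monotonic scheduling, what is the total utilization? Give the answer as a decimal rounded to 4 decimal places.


Compute individual utilizations (exact fractions):
  Task 1: C/T = 4/13 (approx. 0.3077)
  Task 2: C/T = 2/16 = 1/8 (approx. 0.125)
  Task 3: C/T = 14/45 (approx. 0.3111)
  Task 4: C/T = 4/49 (approx. 0.0816)
Total utilization U = 4/13 + 1/8 + 14/45 + 4/49 = 189289/229320
Rounded to 4 decimal places: U = 0.8254
RM (Liu & Layland) bound for 4 tasks = 0.756828; compare with U = 189289/229320 (approx. 0.825436)
bound < U <= 1, so the RM sufficient condition is not met (inconclusive; an exact test such as response-time analysis is needed).

0.8254


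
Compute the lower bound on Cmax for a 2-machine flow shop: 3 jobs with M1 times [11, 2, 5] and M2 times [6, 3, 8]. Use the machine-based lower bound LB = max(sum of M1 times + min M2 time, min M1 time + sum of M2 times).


LB1 = sum(M1 times) + min(M2 times) = 18 + 3 = 21
LB2 = min(M1 times) + sum(M2 times) = 2 + 17 = 19
Lower bound = max(LB1, LB2) = max(21, 19) = 21

21


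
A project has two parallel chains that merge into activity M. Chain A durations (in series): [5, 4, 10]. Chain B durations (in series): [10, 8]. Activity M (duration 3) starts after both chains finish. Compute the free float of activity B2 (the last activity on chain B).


ES(B2) = sum of predecessors on chain B = 10
EF(B2) = ES + duration = 10 + 8 = 18
Successor of B2 is M. ES(M) = max(sum(A), sum(B)) = max(19, 18) = 19
Free float = ES(successor) - EF(current) = 19 - 18 = 1

1


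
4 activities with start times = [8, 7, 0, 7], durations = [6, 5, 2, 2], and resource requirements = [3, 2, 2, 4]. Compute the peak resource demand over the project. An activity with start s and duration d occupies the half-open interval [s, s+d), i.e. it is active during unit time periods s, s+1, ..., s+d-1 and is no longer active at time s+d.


Each activity i is active on [start_i, start_i + duration_i).
Compute total resource usage per time slot:
  t=0: active resources = [2], total = 2
  t=1: active resources = [2], total = 2
  t=2: active resources = [], total = 0
  t=3: active resources = [], total = 0
  t=4: active resources = [], total = 0
  t=5: active resources = [], total = 0
  t=6: active resources = [], total = 0
  t=7: active resources = [2, 4], total = 6
  t=8: active resources = [3, 2, 4], total = 9
  t=9: active resources = [3, 2], total = 5
  t=10: active resources = [3, 2], total = 5
  t=11: active resources = [3, 2], total = 5
  t=12: active resources = [3], total = 3
  t=13: active resources = [3], total = 3
Peak resource demand = 9

9


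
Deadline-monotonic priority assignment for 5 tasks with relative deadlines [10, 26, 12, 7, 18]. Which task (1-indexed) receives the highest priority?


Sort tasks by relative deadline (ascending):
  Task 4: deadline = 7
  Task 1: deadline = 10
  Task 3: deadline = 12
  Task 5: deadline = 18
  Task 2: deadline = 26
Priority order (highest first): [4, 1, 3, 5, 2]
Highest priority task = 4

4


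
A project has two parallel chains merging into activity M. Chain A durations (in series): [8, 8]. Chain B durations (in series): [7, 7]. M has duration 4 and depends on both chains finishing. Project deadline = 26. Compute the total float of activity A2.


Forward pass: ES(A2) = sum of predecessors on chain A = 8
EF = ES + duration = 8 + 8 = 16
Backward pass: LF(M) = deadline = 26; LS(M) = 26 - 4 = 22
LF(A2) = LS(M) - sum(successors on chain A) = 22 - 0 = 22
LS = LF - duration = 22 - 8 = 14
Total float = LS - ES = 14 - 8 = 6

6


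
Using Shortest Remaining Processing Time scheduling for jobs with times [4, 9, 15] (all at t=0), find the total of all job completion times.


Since all jobs arrive at t=0, SRPT equals SPT ordering.
SPT order: [4, 9, 15]
Completion times:
  Job 1: p=4, C=4
  Job 2: p=9, C=13
  Job 3: p=15, C=28
Total completion time = 4 + 13 + 28 = 45

45


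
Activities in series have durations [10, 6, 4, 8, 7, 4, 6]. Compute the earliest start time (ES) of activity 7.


Activity 7 starts after activities 1 through 6 complete.
Predecessor durations: [10, 6, 4, 8, 7, 4]
ES = 10 + 6 + 4 + 8 + 7 + 4 = 39

39


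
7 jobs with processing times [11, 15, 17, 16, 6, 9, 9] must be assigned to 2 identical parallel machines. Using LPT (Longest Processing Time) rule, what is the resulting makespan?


Sort jobs in decreasing order (LPT): [17, 16, 15, 11, 9, 9, 6]
Assign each job to the least loaded machine:
  Machine 1: jobs [17, 11, 9, 6], load = 43
  Machine 2: jobs [16, 15, 9], load = 40
Makespan = max load = 43

43


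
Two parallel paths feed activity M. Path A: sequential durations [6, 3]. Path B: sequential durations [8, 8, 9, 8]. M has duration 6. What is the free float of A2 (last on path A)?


ES(A2) = sum of predecessors on chain A = 6
EF(A2) = ES + duration = 6 + 3 = 9
Successor of A2 is M. ES(M) = max(sum(A), sum(B)) = max(9, 33) = 33
Free float = ES(successor) - EF(current) = 33 - 9 = 24

24


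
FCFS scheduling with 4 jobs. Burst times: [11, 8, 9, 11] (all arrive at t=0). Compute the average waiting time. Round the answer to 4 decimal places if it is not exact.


FCFS order (as given): [11, 8, 9, 11]
Waiting times:
  Job 1: wait = 0
  Job 2: wait = 11
  Job 3: wait = 19
  Job 4: wait = 28
Sum of waiting times = 58
Average waiting time = 58/4 = 14.5

14.5


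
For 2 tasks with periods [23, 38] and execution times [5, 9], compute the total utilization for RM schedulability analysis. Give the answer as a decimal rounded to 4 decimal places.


Compute individual utilizations (exact fractions):
  Task 1: C/T = 5/23 (approx. 0.2174)
  Task 2: C/T = 9/38 (approx. 0.2368)
Total utilization U = 5/23 + 9/38 = 397/874
Rounded to 4 decimal places: U = 0.4542
RM (Liu & Layland) bound for 2 tasks = 0.828427; compare with U = 397/874 (approx. 0.454233)
U <= bound, so schedulable by RM sufficient condition.

0.4542


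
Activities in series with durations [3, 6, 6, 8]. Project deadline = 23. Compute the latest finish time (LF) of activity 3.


LF(activity 3) = deadline - sum of successor durations
Successors: activities 4 through 4 with durations [8]
Sum of successor durations = 8
LF = 23 - 8 = 15

15


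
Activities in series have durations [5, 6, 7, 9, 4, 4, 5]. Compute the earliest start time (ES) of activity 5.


Activity 5 starts after activities 1 through 4 complete.
Predecessor durations: [5, 6, 7, 9]
ES = 5 + 6 + 7 + 9 = 27

27


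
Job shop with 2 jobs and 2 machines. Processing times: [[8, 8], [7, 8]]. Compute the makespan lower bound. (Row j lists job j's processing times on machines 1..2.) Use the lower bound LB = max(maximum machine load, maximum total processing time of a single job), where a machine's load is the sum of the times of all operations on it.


Machine loads:
  Machine 1: 8 + 7 = 15
  Machine 2: 8 + 8 = 16
Max machine load = 16
Job totals:
  Job 1: 16
  Job 2: 15
Max job total = 16
Lower bound = max(16, 16) = 16

16


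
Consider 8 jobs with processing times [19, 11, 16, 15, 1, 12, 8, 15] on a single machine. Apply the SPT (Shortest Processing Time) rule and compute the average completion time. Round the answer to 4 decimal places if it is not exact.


Sort jobs by processing time (SPT order): [1, 8, 11, 12, 15, 15, 16, 19]
Compute completion times sequentially:
  Job 1: processing = 1, completes at 1
  Job 2: processing = 8, completes at 9
  Job 3: processing = 11, completes at 20
  Job 4: processing = 12, completes at 32
  Job 5: processing = 15, completes at 47
  Job 6: processing = 15, completes at 62
  Job 7: processing = 16, completes at 78
  Job 8: processing = 19, completes at 97
Sum of completion times = 346
Average completion time = 346/8 = 43.25

43.25


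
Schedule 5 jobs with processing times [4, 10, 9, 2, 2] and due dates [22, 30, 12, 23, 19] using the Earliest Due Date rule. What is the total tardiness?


Sort by due date (EDD order): [(9, 12), (2, 19), (4, 22), (2, 23), (10, 30)]
Compute completion times and tardiness:
  Job 1: p=9, d=12, C=9, tardiness=max(0,9-12)=0
  Job 2: p=2, d=19, C=11, tardiness=max(0,11-19)=0
  Job 3: p=4, d=22, C=15, tardiness=max(0,15-22)=0
  Job 4: p=2, d=23, C=17, tardiness=max(0,17-23)=0
  Job 5: p=10, d=30, C=27, tardiness=max(0,27-30)=0
Total tardiness = 0

0


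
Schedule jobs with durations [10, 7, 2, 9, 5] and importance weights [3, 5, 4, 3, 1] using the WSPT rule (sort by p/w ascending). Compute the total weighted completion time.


Compute p/w ratios and sort ascending (WSPT): [(2, 4), (7, 5), (9, 3), (10, 3), (5, 1)]
Compute weighted completion times:
  Job (p=2,w=4): C=2, w*C=4*2=8
  Job (p=7,w=5): C=9, w*C=5*9=45
  Job (p=9,w=3): C=18, w*C=3*18=54
  Job (p=10,w=3): C=28, w*C=3*28=84
  Job (p=5,w=1): C=33, w*C=1*33=33
Total weighted completion time = 224

224


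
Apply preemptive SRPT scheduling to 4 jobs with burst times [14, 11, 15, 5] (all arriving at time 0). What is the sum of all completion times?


Since all jobs arrive at t=0, SRPT equals SPT ordering.
SPT order: [5, 11, 14, 15]
Completion times:
  Job 1: p=5, C=5
  Job 2: p=11, C=16
  Job 3: p=14, C=30
  Job 4: p=15, C=45
Total completion time = 5 + 16 + 30 + 45 = 96

96


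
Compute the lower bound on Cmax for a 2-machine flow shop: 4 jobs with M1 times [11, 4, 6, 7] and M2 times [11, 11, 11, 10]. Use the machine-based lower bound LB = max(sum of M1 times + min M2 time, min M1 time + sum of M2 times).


LB1 = sum(M1 times) + min(M2 times) = 28 + 10 = 38
LB2 = min(M1 times) + sum(M2 times) = 4 + 43 = 47
Lower bound = max(LB1, LB2) = max(38, 47) = 47

47


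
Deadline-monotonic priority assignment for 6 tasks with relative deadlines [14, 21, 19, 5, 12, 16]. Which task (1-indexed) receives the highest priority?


Sort tasks by relative deadline (ascending):
  Task 4: deadline = 5
  Task 5: deadline = 12
  Task 1: deadline = 14
  Task 6: deadline = 16
  Task 3: deadline = 19
  Task 2: deadline = 21
Priority order (highest first): [4, 5, 1, 6, 3, 2]
Highest priority task = 4

4


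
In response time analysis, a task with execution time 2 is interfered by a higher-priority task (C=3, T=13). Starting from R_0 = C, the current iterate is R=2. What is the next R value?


R_next = C + ceil(R_prev / T_hp) * C_hp
ceil(2 / 13) = ceil(0.1538) = 1
Interference = 1 * 3 = 3
R_next = 2 + 3 = 5

5


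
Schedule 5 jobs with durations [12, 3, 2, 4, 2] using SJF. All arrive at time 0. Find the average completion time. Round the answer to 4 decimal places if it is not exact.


SJF order (ascending): [2, 2, 3, 4, 12]
Completion times:
  Job 1: burst=2, C=2
  Job 2: burst=2, C=4
  Job 3: burst=3, C=7
  Job 4: burst=4, C=11
  Job 5: burst=12, C=23
Average completion = 47/5 = 9.4

9.4


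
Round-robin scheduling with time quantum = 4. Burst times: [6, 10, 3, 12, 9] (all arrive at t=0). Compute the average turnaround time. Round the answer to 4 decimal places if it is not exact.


Time quantum = 4
Execution trace:
  J1 runs 4 units, time = 4
  J2 runs 4 units, time = 8
  J3 runs 3 units, time = 11
  J4 runs 4 units, time = 15
  J5 runs 4 units, time = 19
  J1 runs 2 units, time = 21
  J2 runs 4 units, time = 25
  J4 runs 4 units, time = 29
  J5 runs 4 units, time = 33
  J2 runs 2 units, time = 35
  J4 runs 4 units, time = 39
  J5 runs 1 units, time = 40
Finish times: [21, 35, 11, 39, 40]
Average turnaround = 146/5 = 29.2

29.2


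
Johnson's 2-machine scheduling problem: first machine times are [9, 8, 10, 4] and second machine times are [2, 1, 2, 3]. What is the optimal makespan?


Apply Johnson's rule:
  Group 1 (a <= b): []
  Group 2 (a > b): [(4, 4, 3), (1, 9, 2), (3, 10, 2), (2, 8, 1)]
Optimal job order: [4, 1, 3, 2]
Schedule:
  Job 4: M1 done at 4, M2 done at 7
  Job 1: M1 done at 13, M2 done at 15
  Job 3: M1 done at 23, M2 done at 25
  Job 2: M1 done at 31, M2 done at 32
Makespan = 32

32


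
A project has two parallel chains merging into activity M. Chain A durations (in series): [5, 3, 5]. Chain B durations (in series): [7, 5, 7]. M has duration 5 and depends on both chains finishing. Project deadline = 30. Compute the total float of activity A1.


Forward pass: ES(A1) = sum of predecessors on chain A = 0
EF = ES + duration = 0 + 5 = 5
Backward pass: LF(M) = deadline = 30; LS(M) = 30 - 5 = 25
LF(A1) = LS(M) - sum(successors on chain A) = 25 - 8 = 17
LS = LF - duration = 17 - 5 = 12
Total float = LS - ES = 12 - 0 = 12

12


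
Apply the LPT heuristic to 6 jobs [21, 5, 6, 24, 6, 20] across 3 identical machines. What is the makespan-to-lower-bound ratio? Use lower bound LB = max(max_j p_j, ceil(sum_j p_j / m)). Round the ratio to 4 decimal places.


LPT order: [24, 21, 20, 6, 6, 5]
Machine loads after assignment: [29, 27, 26]
LPT makespan = 29
Lower bound = max(max_job, ceil(total/3)) = max(24, 28) = 28
Ratio = 29 / 28 = 1.0357

1.0357


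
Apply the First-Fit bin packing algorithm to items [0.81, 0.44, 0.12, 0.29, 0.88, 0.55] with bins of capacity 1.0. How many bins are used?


Place items sequentially using First-Fit:
  Item 0.81 -> new Bin 1
  Item 0.44 -> new Bin 2
  Item 0.12 -> Bin 1 (now 0.93)
  Item 0.29 -> Bin 2 (now 0.73)
  Item 0.88 -> new Bin 3
  Item 0.55 -> new Bin 4
Total bins used = 4

4


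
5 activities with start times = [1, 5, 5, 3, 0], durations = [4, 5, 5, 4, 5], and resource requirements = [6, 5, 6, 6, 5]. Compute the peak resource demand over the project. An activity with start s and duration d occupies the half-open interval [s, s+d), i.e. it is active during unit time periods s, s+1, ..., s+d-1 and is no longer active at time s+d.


Each activity i is active on [start_i, start_i + duration_i).
Compute total resource usage per time slot:
  t=0: active resources = [5], total = 5
  t=1: active resources = [6, 5], total = 11
  t=2: active resources = [6, 5], total = 11
  t=3: active resources = [6, 6, 5], total = 17
  t=4: active resources = [6, 6, 5], total = 17
  t=5: active resources = [5, 6, 6], total = 17
  t=6: active resources = [5, 6, 6], total = 17
  t=7: active resources = [5, 6], total = 11
  t=8: active resources = [5, 6], total = 11
  t=9: active resources = [5, 6], total = 11
Peak resource demand = 17

17


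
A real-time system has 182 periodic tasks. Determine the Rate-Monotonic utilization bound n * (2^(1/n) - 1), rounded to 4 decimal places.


Compute 2^(1/182) = 1.0038157625
Subtract 1: 1.0038157625 - 1 = 0.0038157625
Multiply by n: 182 * 0.0038157625 = 0.6944687750
Round to 4 dp: 0.6945

0.6945


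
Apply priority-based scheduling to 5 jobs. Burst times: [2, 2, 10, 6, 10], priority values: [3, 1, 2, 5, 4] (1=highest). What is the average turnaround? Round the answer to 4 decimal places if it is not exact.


Sort by priority (ascending = highest first):
Order: [(1, 2), (2, 10), (3, 2), (4, 10), (5, 6)]
Completion times:
  Priority 1, burst=2, C=2
  Priority 2, burst=10, C=12
  Priority 3, burst=2, C=14
  Priority 4, burst=10, C=24
  Priority 5, burst=6, C=30
Average turnaround = 82/5 = 16.4

16.4


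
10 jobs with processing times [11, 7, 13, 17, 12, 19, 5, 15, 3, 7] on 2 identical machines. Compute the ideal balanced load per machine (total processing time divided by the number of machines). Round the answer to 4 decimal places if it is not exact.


Total processing time = 11 + 7 + 13 + 17 + 12 + 19 + 5 + 15 + 3 + 7 = 109
Number of machines = 2
Ideal balanced load = 109 / 2 = 54.5

54.5


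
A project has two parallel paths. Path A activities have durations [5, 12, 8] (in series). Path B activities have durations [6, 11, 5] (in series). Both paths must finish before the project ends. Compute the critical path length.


Path A total = 5 + 12 + 8 = 25
Path B total = 6 + 11 + 5 = 22
Critical path = longest path = max(25, 22) = 25

25


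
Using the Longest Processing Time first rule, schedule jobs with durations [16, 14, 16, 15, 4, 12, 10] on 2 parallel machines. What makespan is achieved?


Sort jobs in decreasing order (LPT): [16, 16, 15, 14, 12, 10, 4]
Assign each job to the least loaded machine:
  Machine 1: jobs [16, 15, 10, 4], load = 45
  Machine 2: jobs [16, 14, 12], load = 42
Makespan = max load = 45

45


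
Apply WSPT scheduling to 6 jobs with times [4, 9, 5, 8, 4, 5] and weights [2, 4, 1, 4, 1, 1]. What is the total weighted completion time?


Compute p/w ratios and sort ascending (WSPT): [(4, 2), (8, 4), (9, 4), (4, 1), (5, 1), (5, 1)]
Compute weighted completion times:
  Job (p=4,w=2): C=4, w*C=2*4=8
  Job (p=8,w=4): C=12, w*C=4*12=48
  Job (p=9,w=4): C=21, w*C=4*21=84
  Job (p=4,w=1): C=25, w*C=1*25=25
  Job (p=5,w=1): C=30, w*C=1*30=30
  Job (p=5,w=1): C=35, w*C=1*35=35
Total weighted completion time = 230

230


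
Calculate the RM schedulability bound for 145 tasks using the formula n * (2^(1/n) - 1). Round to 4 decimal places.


Compute 2^(1/145) = 1.0047917694
Subtract 1: 1.0047917694 - 1 = 0.0047917694
Multiply by n: 145 * 0.0047917694 = 0.6948065630
Round to 4 dp: 0.6948

0.6948


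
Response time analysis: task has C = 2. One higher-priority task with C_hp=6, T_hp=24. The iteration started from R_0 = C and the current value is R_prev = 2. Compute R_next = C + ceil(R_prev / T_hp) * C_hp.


R_next = C + ceil(R_prev / T_hp) * C_hp
ceil(2 / 24) = ceil(0.0833) = 1
Interference = 1 * 6 = 6
R_next = 2 + 6 = 8

8


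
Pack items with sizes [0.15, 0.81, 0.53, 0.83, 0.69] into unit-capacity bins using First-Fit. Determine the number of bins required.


Place items sequentially using First-Fit:
  Item 0.15 -> new Bin 1
  Item 0.81 -> Bin 1 (now 0.96)
  Item 0.53 -> new Bin 2
  Item 0.83 -> new Bin 3
  Item 0.69 -> new Bin 4
Total bins used = 4

4


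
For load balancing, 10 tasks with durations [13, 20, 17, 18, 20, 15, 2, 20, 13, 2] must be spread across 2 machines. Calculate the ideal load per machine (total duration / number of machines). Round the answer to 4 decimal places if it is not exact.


Total processing time = 13 + 20 + 17 + 18 + 20 + 15 + 2 + 20 + 13 + 2 = 140
Number of machines = 2
Ideal balanced load = 140 / 2 = 70.0

70.0


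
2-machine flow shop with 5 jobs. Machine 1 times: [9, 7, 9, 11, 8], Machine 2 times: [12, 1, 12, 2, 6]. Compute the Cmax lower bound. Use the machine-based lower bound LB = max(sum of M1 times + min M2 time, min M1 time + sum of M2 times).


LB1 = sum(M1 times) + min(M2 times) = 44 + 1 = 45
LB2 = min(M1 times) + sum(M2 times) = 7 + 33 = 40
Lower bound = max(LB1, LB2) = max(45, 40) = 45

45


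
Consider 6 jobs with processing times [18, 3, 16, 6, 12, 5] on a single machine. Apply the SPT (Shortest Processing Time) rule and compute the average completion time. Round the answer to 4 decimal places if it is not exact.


Sort jobs by processing time (SPT order): [3, 5, 6, 12, 16, 18]
Compute completion times sequentially:
  Job 1: processing = 3, completes at 3
  Job 2: processing = 5, completes at 8
  Job 3: processing = 6, completes at 14
  Job 4: processing = 12, completes at 26
  Job 5: processing = 16, completes at 42
  Job 6: processing = 18, completes at 60
Sum of completion times = 153
Average completion time = 153/6 = 25.5

25.5


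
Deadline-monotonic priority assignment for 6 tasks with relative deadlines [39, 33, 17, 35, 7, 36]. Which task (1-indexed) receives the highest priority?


Sort tasks by relative deadline (ascending):
  Task 5: deadline = 7
  Task 3: deadline = 17
  Task 2: deadline = 33
  Task 4: deadline = 35
  Task 6: deadline = 36
  Task 1: deadline = 39
Priority order (highest first): [5, 3, 2, 4, 6, 1]
Highest priority task = 5

5


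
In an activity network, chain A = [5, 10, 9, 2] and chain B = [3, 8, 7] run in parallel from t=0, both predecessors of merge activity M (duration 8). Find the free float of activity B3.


ES(B3) = sum of predecessors on chain B = 11
EF(B3) = ES + duration = 11 + 7 = 18
Successor of B3 is M. ES(M) = max(sum(A), sum(B)) = max(26, 18) = 26
Free float = ES(successor) - EF(current) = 26 - 18 = 8

8


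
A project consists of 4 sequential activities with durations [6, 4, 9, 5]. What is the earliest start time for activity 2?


Activity 2 starts after activities 1 through 1 complete.
Predecessor durations: [6]
ES = 6 = 6

6


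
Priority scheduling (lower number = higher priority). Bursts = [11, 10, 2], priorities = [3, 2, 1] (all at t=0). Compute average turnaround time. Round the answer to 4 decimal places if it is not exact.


Sort by priority (ascending = highest first):
Order: [(1, 2), (2, 10), (3, 11)]
Completion times:
  Priority 1, burst=2, C=2
  Priority 2, burst=10, C=12
  Priority 3, burst=11, C=23
Average turnaround = 37/3 = 12.3333

12.3333


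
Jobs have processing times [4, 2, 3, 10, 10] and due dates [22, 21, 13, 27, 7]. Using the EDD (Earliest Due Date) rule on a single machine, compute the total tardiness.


Sort by due date (EDD order): [(10, 7), (3, 13), (2, 21), (4, 22), (10, 27)]
Compute completion times and tardiness:
  Job 1: p=10, d=7, C=10, tardiness=max(0,10-7)=3
  Job 2: p=3, d=13, C=13, tardiness=max(0,13-13)=0
  Job 3: p=2, d=21, C=15, tardiness=max(0,15-21)=0
  Job 4: p=4, d=22, C=19, tardiness=max(0,19-22)=0
  Job 5: p=10, d=27, C=29, tardiness=max(0,29-27)=2
Total tardiness = 5

5


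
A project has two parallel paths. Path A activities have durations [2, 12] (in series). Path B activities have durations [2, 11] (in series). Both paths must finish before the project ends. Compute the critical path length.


Path A total = 2 + 12 = 14
Path B total = 2 + 11 = 13
Critical path = longest path = max(14, 13) = 14

14


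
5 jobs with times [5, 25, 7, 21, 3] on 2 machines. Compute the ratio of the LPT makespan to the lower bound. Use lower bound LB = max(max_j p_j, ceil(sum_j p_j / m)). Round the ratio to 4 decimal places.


LPT order: [25, 21, 7, 5, 3]
Machine loads after assignment: [30, 31]
LPT makespan = 31
Lower bound = max(max_job, ceil(total/2)) = max(25, 31) = 31
Ratio = 31 / 31 = 1.0

1.0


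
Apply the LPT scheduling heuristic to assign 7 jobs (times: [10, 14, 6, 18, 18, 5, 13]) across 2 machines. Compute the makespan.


Sort jobs in decreasing order (LPT): [18, 18, 14, 13, 10, 6, 5]
Assign each job to the least loaded machine:
  Machine 1: jobs [18, 14, 6, 5], load = 43
  Machine 2: jobs [18, 13, 10], load = 41
Makespan = max load = 43

43


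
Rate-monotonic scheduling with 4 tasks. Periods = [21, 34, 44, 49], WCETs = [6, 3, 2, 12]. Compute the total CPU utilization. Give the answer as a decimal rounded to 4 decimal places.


Compute individual utilizations (exact fractions):
  Task 1: C/T = 6/21 = 2/7 (approx. 0.2857)
  Task 2: C/T = 3/34 (approx. 0.0882)
  Task 3: C/T = 2/44 = 1/22 (approx. 0.0455)
  Task 4: C/T = 12/49 (approx. 0.2449)
Total utilization U = 2/7 + 3/34 + 1/22 + 12/49 = 6087/9163
Rounded to 4 decimal places: U = 0.6643
RM (Liu & Layland) bound for 4 tasks = 0.756828; compare with U = 6087/9163 (approx. 0.664302)
U <= bound, so schedulable by RM sufficient condition.

0.6643


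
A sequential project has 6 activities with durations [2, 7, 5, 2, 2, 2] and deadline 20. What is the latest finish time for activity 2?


LF(activity 2) = deadline - sum of successor durations
Successors: activities 3 through 6 with durations [5, 2, 2, 2]
Sum of successor durations = 11
LF = 20 - 11 = 9

9


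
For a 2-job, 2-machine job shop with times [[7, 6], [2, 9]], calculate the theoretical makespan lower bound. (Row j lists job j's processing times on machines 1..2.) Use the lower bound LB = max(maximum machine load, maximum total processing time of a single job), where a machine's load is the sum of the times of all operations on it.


Machine loads:
  Machine 1: 7 + 2 = 9
  Machine 2: 6 + 9 = 15
Max machine load = 15
Job totals:
  Job 1: 13
  Job 2: 11
Max job total = 13
Lower bound = max(15, 13) = 15

15


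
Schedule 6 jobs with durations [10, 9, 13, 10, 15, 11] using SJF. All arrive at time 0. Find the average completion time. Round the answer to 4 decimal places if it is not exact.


SJF order (ascending): [9, 10, 10, 11, 13, 15]
Completion times:
  Job 1: burst=9, C=9
  Job 2: burst=10, C=19
  Job 3: burst=10, C=29
  Job 4: burst=11, C=40
  Job 5: burst=13, C=53
  Job 6: burst=15, C=68
Average completion = 218/6 = 36.3333

36.3333


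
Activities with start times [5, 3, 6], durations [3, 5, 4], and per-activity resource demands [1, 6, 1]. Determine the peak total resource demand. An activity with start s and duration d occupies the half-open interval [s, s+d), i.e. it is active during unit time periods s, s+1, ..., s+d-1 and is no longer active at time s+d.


Each activity i is active on [start_i, start_i + duration_i).
Compute total resource usage per time slot:
  t=0: active resources = [], total = 0
  t=1: active resources = [], total = 0
  t=2: active resources = [], total = 0
  t=3: active resources = [6], total = 6
  t=4: active resources = [6], total = 6
  t=5: active resources = [1, 6], total = 7
  t=6: active resources = [1, 6, 1], total = 8
  t=7: active resources = [1, 6, 1], total = 8
  t=8: active resources = [1], total = 1
  t=9: active resources = [1], total = 1
Peak resource demand = 8

8


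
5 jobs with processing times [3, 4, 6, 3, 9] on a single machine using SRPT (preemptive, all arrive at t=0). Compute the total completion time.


Since all jobs arrive at t=0, SRPT equals SPT ordering.
SPT order: [3, 3, 4, 6, 9]
Completion times:
  Job 1: p=3, C=3
  Job 2: p=3, C=6
  Job 3: p=4, C=10
  Job 4: p=6, C=16
  Job 5: p=9, C=25
Total completion time = 3 + 6 + 10 + 16 + 25 = 60

60


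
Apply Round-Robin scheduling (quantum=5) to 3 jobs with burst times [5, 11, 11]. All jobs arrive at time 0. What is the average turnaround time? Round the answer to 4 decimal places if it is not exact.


Time quantum = 5
Execution trace:
  J1 runs 5 units, time = 5
  J2 runs 5 units, time = 10
  J3 runs 5 units, time = 15
  J2 runs 5 units, time = 20
  J3 runs 5 units, time = 25
  J2 runs 1 units, time = 26
  J3 runs 1 units, time = 27
Finish times: [5, 26, 27]
Average turnaround = 58/3 = 19.3333

19.3333


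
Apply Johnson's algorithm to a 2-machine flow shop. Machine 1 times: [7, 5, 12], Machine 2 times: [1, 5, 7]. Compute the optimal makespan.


Apply Johnson's rule:
  Group 1 (a <= b): [(2, 5, 5)]
  Group 2 (a > b): [(3, 12, 7), (1, 7, 1)]
Optimal job order: [2, 3, 1]
Schedule:
  Job 2: M1 done at 5, M2 done at 10
  Job 3: M1 done at 17, M2 done at 24
  Job 1: M1 done at 24, M2 done at 25
Makespan = 25

25


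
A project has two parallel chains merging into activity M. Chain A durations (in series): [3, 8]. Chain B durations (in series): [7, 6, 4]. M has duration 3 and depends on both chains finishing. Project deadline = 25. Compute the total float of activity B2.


Forward pass: ES(B2) = sum of predecessors on chain B = 7
EF = ES + duration = 7 + 6 = 13
Backward pass: LF(M) = deadline = 25; LS(M) = 25 - 3 = 22
LF(B2) = LS(M) - sum(successors on chain B) = 22 - 4 = 18
LS = LF - duration = 18 - 6 = 12
Total float = LS - ES = 12 - 7 = 5

5


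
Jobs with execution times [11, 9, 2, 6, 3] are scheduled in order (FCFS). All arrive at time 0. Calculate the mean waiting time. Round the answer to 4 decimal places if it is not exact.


FCFS order (as given): [11, 9, 2, 6, 3]
Waiting times:
  Job 1: wait = 0
  Job 2: wait = 11
  Job 3: wait = 20
  Job 4: wait = 22
  Job 5: wait = 28
Sum of waiting times = 81
Average waiting time = 81/5 = 16.2

16.2
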